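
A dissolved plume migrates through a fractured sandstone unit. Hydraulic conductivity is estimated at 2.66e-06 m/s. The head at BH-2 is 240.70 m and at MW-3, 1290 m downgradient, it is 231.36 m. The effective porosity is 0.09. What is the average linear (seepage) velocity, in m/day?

0.0185

Convert K: 2.66e-06 m/s × 86400 = 0.2298 m/day.
Hydraulic gradient i = (240.70 − 231.36) / 1290 = 9.34 / 1290 = 0.007240.
Darcy flux q = K · i = 0.2298 × 0.007240 = 0.001664 m/day.
Seepage velocity v = q / n_e = 0.001664 / 0.09 = 0.01849 m/day.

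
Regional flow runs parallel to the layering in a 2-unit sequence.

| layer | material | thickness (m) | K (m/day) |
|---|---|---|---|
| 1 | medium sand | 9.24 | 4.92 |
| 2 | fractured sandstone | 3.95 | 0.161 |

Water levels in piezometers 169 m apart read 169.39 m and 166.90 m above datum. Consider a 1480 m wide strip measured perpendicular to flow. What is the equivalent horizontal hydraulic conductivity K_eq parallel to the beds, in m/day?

3.49

Flow is parallel to layering, so each bed carries its own Darcy discharge and the transmissivities add.
Σ(K_i·b_i) = 4.92×9.24 + 0.161×3.95 = 46.10 m²/day.
Total thickness b = 13.19 m, so K_eq = Σ(K_i·b_i)/b = 3.495 m/day.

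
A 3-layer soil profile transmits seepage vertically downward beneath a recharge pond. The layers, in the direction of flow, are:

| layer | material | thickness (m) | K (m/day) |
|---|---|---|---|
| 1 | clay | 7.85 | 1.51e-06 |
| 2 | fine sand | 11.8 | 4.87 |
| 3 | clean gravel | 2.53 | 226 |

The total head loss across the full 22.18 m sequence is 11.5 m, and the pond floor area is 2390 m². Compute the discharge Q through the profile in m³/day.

Flow is perpendicular to layering, so the layers act in series and the equivalent K is the thickness-weighted harmonic mean.
Total thickness L = 7.85 + 11.8 + 2.53 = 22.18 m.
Σ(b_i/K_i) = 7.85/1.51e-06 + 11.8/4.87 + 2.53/226 = 5.199e+06 d.
K_eq = L / Σ(b_i/K_i) = 22.18 / 5.199e+06 = 4.266e-06 m/day.
Q = K_eq · A · (Δh/L) = 4.266e-06 × 2390 × (11.5/22.18) = 0.005287 m³/day.

0.00529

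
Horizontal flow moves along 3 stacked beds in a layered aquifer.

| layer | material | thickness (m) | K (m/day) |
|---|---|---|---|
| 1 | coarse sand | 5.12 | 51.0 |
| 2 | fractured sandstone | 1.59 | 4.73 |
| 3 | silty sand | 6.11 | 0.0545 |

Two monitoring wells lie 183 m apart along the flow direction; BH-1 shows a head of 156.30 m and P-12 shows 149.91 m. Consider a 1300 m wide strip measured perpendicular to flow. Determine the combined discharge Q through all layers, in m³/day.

Flow is parallel to layering, so each bed carries its own Darcy discharge and the transmissivities add.
Σ(K_i·b_i) = 51.0×5.12 + 4.73×1.59 + 0.0545×6.11 = 269.0 m²/day.
Hydraulic gradient i = (156.30 − 149.91) / 183 = 6.39 / 183 = 0.03492.
Q = Σ(K_i·b_i) · W · i = 269.0 × 1300 × 0.03492 = 12210 m³/day.

12200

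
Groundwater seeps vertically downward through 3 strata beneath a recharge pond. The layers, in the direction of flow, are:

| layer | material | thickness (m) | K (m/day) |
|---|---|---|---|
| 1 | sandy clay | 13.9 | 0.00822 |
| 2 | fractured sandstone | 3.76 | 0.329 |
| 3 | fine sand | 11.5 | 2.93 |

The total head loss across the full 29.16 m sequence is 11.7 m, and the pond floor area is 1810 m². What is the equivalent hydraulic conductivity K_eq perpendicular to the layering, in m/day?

Flow is perpendicular to layering, so the layers act in series and the equivalent K is the thickness-weighted harmonic mean.
Total thickness L = 13.9 + 3.76 + 11.5 = 29.16 m.
Σ(b_i/K_i) = 13.9/0.00822 + 3.76/0.329 + 11.5/2.93 = 1706 d.
K_eq = L / Σ(b_i/K_i) = 29.16 / 1706 = 0.01709 m/day.

0.0171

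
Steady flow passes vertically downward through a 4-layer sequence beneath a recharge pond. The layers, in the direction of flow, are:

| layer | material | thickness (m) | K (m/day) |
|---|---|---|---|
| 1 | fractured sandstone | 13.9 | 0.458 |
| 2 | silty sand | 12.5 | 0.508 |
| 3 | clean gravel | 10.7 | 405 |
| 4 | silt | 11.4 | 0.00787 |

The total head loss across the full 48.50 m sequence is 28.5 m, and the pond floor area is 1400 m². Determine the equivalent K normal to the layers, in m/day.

0.0323

Flow is perpendicular to layering, so the layers act in series and the equivalent K is the thickness-weighted harmonic mean.
Total thickness L = 13.9 + 12.5 + 10.7 + 11.4 = 48.50 m.
Σ(b_i/K_i) = 13.9/0.458 + 12.5/0.508 + 10.7/405 + 11.4/0.00787 = 1504 d.
K_eq = L / Σ(b_i/K_i) = 48.50 / 1504 = 0.03226 m/day.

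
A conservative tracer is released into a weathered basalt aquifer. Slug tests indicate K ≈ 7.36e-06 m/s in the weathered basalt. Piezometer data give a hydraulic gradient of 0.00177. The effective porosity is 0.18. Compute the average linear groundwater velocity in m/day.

0.00625

Convert K: 7.36e-06 m/s × 86400 = 0.6359 m/day.
Hydraulic gradient i = 0.00177.
Darcy flux q = K · i = 0.6359 × 0.001770 = 0.001126 m/day.
Seepage velocity v = q / n_e = 0.001126 / 0.18 = 0.006253 m/day.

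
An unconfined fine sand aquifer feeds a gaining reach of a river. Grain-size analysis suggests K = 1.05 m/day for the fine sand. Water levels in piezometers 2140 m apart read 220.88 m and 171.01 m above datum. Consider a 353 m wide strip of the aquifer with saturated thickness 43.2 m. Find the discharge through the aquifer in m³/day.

Cross-sectional area A = 353 × 43.2 = 15250 m².
Hydraulic gradient i = (220.88 − 171.01) / 2140 = 49.87 / 2140 = 0.02330.
Darcy's law: Q = K · A · i = 1.050 × 15250 × 0.02330 = 373.1 m³/day.

373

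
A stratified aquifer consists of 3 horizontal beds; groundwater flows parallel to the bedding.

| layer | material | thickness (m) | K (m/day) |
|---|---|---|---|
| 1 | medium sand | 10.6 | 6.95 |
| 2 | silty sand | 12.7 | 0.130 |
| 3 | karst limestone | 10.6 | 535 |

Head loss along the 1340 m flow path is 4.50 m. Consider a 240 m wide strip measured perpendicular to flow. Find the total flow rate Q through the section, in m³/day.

Flow is parallel to layering, so each bed carries its own Darcy discharge and the transmissivities add.
Σ(K_i·b_i) = 6.95×10.6 + 0.130×12.7 + 535×10.6 = 5746 m²/day.
Hydraulic gradient i = Δh / L = 4.50 / 1340 = 0.003358.
Q = Σ(K_i·b_i) · W · i = 5746 × 240 × 0.003358 = 4631 m³/day.

4630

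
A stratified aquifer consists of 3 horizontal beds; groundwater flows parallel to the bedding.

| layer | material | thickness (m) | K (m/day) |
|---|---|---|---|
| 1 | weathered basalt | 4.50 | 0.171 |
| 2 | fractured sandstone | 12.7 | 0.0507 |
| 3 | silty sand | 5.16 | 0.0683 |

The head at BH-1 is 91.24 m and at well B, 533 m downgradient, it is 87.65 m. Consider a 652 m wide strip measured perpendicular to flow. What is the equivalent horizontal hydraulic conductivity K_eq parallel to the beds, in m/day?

0.0790

Flow is parallel to layering, so each bed carries its own Darcy discharge and the transmissivities add.
Σ(K_i·b_i) = 0.171×4.50 + 0.0507×12.7 + 0.0683×5.16 = 1.766 m²/day.
Total thickness b = 22.36 m, so K_eq = Σ(K_i·b_i)/b = 0.07897 m/day.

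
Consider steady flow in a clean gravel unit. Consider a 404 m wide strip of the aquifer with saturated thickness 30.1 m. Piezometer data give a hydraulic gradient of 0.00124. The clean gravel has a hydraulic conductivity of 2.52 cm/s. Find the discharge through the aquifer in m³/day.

32800

Convert K: 2.52 cm/s × 864 = 2177 m/day.
Cross-sectional area A = 404 × 30.1 = 12160 m².
Hydraulic gradient i = 0.00124.
Darcy's law: Q = K · A · i = 2177 × 12160 × 0.001240 = 32831 m³/day.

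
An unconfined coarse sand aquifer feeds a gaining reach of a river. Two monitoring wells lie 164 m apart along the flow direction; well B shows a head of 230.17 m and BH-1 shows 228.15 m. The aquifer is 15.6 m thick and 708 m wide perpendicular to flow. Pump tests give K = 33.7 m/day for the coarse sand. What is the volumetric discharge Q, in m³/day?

Cross-sectional area A = 708 × 15.6 = 11045 m².
Hydraulic gradient i = (230.17 − 228.15) / 164 = 2.02 / 164 = 0.01232.
Darcy's law: Q = K · A · i = 33.70 × 11045 × 0.01232 = 4585 m³/day.

4580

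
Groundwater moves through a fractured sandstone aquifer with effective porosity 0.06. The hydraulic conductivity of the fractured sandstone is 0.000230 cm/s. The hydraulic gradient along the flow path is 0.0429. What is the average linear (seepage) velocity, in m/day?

0.142

Convert K: 0.000230 cm/s × 864 = 0.1987 m/day.
Hydraulic gradient i = 0.0429.
Darcy flux q = K · i = 0.1987 × 0.04290 = 0.008525 m/day.
Seepage velocity v = q / n_e = 0.008525 / 0.06 = 0.1421 m/day.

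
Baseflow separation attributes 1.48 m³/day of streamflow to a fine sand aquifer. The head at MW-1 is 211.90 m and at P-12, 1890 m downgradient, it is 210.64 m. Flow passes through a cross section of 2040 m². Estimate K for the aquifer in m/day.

Hydraulic gradient i = (211.90 − 210.64) / 1890 = 1.26 / 1890 = 0.0006667.
From Q = K·A·i, K = Q / (A·i) = 1.48 / (2040 × 0.0006667) = 1.088 m/day.

1.09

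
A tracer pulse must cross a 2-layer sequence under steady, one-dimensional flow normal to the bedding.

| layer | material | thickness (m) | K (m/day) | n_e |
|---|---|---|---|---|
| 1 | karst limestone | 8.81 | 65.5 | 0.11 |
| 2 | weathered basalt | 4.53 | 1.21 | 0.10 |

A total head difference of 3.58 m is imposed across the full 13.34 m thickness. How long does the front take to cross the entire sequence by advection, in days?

With flow normal to the layers, continuity requires the same specific discharge q through every layer.
Σ(b_i/K_i) = 8.81/65.5 + 4.53/1.21 = 3.878 d.
q = Δh / Σ(b_i/K_i) = 3.58 / 3.878 = 0.9231 m/day.
In each layer the seepage velocity is v_i = q/n_i, so the layer transit time is t_i = b_i·n_i / q:
  layer 1 (karst limestone): t_1 = 8.81 × 0.11 / 0.9231 = 1.050 d
  layer 2 (weathered basalt): t_2 = 4.53 × 0.10 / 0.9231 = 0.4907 d
Total t = Σ t_i = 1.541 days.

1.54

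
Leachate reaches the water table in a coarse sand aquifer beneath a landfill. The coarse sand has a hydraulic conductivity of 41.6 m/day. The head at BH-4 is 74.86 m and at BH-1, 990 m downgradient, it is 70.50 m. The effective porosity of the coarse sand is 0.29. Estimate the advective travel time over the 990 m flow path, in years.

4.29

Hydraulic gradient i = (74.86 − 70.50) / 990 = 4.36 / 990 = 0.004404.
Darcy flux q = K · i = 41.60 × 0.004404 = 0.1832 m/day.
Seepage velocity v = q / n_e = 0.1832 / 0.29 = 0.6318 m/day.
Travel time t = L / v = 990 / 0.6318 = 1567 days = 4.290 years.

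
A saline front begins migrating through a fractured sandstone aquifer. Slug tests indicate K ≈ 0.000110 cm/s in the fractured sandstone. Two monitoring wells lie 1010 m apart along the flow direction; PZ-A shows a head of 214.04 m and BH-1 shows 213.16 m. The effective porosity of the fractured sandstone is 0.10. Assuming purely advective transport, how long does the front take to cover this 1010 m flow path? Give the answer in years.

Convert K: 0.000110 cm/s × 864 = 0.09504 m/day.
Hydraulic gradient i = (214.04 − 213.16) / 1010 = 0.88 / 1010 = 0.0008713.
Darcy flux q = K · i = 0.09504 × 0.0008713 = 8.281e-05 m/day.
Seepage velocity v = q / n_e = 8.281e-05 / 0.10 = 0.0008281 m/day.
Travel time t = L / v = 1010 / 0.0008281 = 1.220e+06 days = 3339 years.

3340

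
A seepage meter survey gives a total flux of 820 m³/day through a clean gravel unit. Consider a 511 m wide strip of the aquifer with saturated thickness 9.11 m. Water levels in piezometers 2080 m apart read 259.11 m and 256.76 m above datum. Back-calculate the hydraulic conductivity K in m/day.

156

Cross-sectional area A = 511 × 9.11 = 4655 m².
Hydraulic gradient i = (259.11 − 256.76) / 2080 = 2.35 / 2080 = 0.001130.
From Q = K·A·i, K = Q / (A·i) = 820 / (4655 × 0.001130) = 155.9 m/day.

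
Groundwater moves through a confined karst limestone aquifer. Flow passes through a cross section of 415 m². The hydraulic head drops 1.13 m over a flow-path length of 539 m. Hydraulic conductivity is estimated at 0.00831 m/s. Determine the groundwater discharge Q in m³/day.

Convert K: 0.00831 m/s × 86400 = 718.0 m/day.
Hydraulic gradient i = Δh / L = 1.13 / 539 = 0.002096.
Darcy's law: Q = K · A · i = 718.0 × 415.0 × 0.002096 = 624.7 m³/day.

625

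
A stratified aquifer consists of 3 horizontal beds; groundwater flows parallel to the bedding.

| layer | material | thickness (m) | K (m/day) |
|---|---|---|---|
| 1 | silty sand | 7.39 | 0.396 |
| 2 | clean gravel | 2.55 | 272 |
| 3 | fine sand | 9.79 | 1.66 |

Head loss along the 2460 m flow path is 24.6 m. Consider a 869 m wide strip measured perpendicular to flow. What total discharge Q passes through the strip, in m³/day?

6190

Flow is parallel to layering, so each bed carries its own Darcy discharge and the transmissivities add.
Σ(K_i·b_i) = 0.396×7.39 + 272×2.55 + 1.66×9.79 = 712.8 m²/day.
Hydraulic gradient i = Δh / L = 24.6 / 2460 = 0.01000.
Q = Σ(K_i·b_i) · W · i = 712.8 × 869 × 0.01000 = 6194 m³/day.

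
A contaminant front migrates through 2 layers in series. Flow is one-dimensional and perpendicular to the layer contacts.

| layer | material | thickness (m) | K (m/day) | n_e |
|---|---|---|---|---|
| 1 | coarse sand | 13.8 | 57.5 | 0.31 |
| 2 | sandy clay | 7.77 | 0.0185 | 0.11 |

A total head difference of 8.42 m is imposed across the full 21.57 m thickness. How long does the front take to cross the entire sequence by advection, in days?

256

With flow normal to the layers, continuity requires the same specific discharge q through every layer.
Σ(b_i/K_i) = 13.8/57.5 + 7.77/0.0185 = 420.2 d.
q = Δh / Σ(b_i/K_i) = 8.42 / 420.2 = 0.02004 m/day.
In each layer the seepage velocity is v_i = q/n_i, so the layer transit time is t_i = b_i·n_i / q:
  layer 1 (coarse sand): t_1 = 13.8 × 0.31 / 0.02004 = 213.5 d
  layer 2 (sandy clay): t_2 = 7.77 × 0.11 / 0.02004 = 42.66 d
Total t = Σ t_i = 256.2 days.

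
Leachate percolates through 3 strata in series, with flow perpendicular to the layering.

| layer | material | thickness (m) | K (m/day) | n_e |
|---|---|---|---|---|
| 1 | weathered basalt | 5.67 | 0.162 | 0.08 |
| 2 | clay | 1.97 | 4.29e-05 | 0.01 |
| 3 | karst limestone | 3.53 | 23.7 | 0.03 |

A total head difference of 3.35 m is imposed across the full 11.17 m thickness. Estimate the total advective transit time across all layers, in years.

21.8

With flow normal to the layers, continuity requires the same specific discharge q through every layer.
Σ(b_i/K_i) = 5.67/0.162 + 1.97/4.29e-05 + 3.53/23.7 = 45956 d.
q = Δh / Σ(b_i/K_i) = 3.35 / 45956 = 7.290e-05 m/day.
In each layer the seepage velocity is v_i = q/n_i, so the layer transit time is t_i = b_i·n_i / q:
  layer 1 (weathered basalt): t_1 = 5.67 × 0.08 / 7.290e-05 = 6223 d
  layer 2 (clay): t_2 = 1.97 × 0.01 / 7.290e-05 = 270.2 d
  layer 3 (karst limestone): t_3 = 3.53 × 0.03 / 7.290e-05 = 1453 d
Total t = Σ t_i = 7946 days = 21.75 years.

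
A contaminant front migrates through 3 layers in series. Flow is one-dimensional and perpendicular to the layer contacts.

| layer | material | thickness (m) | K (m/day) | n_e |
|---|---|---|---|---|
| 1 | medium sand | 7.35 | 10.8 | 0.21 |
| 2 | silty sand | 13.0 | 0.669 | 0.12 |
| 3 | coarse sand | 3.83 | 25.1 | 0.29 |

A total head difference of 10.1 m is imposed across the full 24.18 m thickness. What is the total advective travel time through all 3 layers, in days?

8.46

With flow normal to the layers, continuity requires the same specific discharge q through every layer.
Σ(b_i/K_i) = 7.35/10.8 + 13.0/0.669 + 3.83/25.1 = 20.27 d.
q = Δh / Σ(b_i/K_i) = 10.1 / 20.27 = 0.4984 m/day.
In each layer the seepage velocity is v_i = q/n_i, so the layer transit time is t_i = b_i·n_i / q:
  layer 1 (medium sand): t_1 = 7.35 × 0.21 / 0.4984 = 3.097 d
  layer 2 (silty sand): t_2 = 13.0 × 0.12 / 0.4984 = 3.130 d
  layer 3 (coarse sand): t_3 = 3.83 × 0.29 / 0.4984 = 2.229 d
Total t = Σ t_i = 8.456 days.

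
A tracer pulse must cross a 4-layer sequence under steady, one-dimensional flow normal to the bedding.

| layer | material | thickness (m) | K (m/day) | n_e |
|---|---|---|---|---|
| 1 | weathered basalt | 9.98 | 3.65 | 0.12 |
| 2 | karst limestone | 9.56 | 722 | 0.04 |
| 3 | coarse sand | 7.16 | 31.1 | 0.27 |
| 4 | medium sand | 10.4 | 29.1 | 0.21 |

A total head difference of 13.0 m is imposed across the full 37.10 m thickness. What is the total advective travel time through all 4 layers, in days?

With flow normal to the layers, continuity requires the same specific discharge q through every layer.
Σ(b_i/K_i) = 9.98/3.65 + 9.56/722 + 7.16/31.1 + 10.4/29.1 = 3.335 d.
q = Δh / Σ(b_i/K_i) = 13.0 / 3.335 = 3.898 m/day.
In each layer the seepage velocity is v_i = q/n_i, so the layer transit time is t_i = b_i·n_i / q:
  layer 1 (weathered basalt): t_1 = 9.98 × 0.12 / 3.898 = 0.3072 d
  layer 2 (karst limestone): t_2 = 9.56 × 0.04 / 3.898 = 0.09810 d
  layer 3 (coarse sand): t_3 = 7.16 × 0.27 / 3.898 = 0.4960 d
  layer 4 (medium sand): t_4 = 10.4 × 0.21 / 3.898 = 0.5603 d
Total t = Σ t_i = 1.462 days.

1.46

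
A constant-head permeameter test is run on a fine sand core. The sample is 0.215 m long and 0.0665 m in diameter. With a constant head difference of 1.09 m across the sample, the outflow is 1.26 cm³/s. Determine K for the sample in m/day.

Cross-sectional area A = π·(d/2)² = π × (0.0665/2)² = 0.003473 m².
Convert discharge: 1.26 cm³/s = 1.260e-06 m³/s.
Darcy's law rearranged: K = Q·L / (A·Δh) = 1.260e-06 × 0.215 / (0.003473 × 1.09) = 7.156e-05 m/s = 6.182 m/day.

6.18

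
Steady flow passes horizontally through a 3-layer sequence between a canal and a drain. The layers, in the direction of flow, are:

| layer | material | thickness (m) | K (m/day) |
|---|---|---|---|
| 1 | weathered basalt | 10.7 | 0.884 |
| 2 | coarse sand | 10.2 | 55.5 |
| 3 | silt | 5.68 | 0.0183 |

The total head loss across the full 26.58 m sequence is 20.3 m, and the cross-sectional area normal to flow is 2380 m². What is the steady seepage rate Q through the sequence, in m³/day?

150

Flow is perpendicular to layering, so the layers act in series and the equivalent K is the thickness-weighted harmonic mean.
Total thickness L = 10.7 + 10.2 + 5.68 = 26.58 m.
Σ(b_i/K_i) = 10.7/0.884 + 10.2/55.5 + 5.68/0.0183 = 322.7 d.
K_eq = L / Σ(b_i/K_i) = 26.58 / 322.7 = 0.08238 m/day.
Q = K_eq · A · (Δh/L) = 0.08238 × 2380 × (20.3/26.58) = 149.7 m³/day.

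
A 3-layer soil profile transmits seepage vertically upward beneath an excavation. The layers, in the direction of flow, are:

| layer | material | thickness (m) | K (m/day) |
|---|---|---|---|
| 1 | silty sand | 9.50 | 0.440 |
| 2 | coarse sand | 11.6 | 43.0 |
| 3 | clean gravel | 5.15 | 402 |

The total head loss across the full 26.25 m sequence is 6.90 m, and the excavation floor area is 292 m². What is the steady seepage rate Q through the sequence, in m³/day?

Flow is perpendicular to layering, so the layers act in series and the equivalent K is the thickness-weighted harmonic mean.
Total thickness L = 9.50 + 11.6 + 5.15 = 26.25 m.
Σ(b_i/K_i) = 9.50/0.440 + 11.6/43.0 + 5.15/402 = 21.87 d.
K_eq = L / Σ(b_i/K_i) = 26.25 / 21.87 = 1.200 m/day.
Q = K_eq · A · (Δh/L) = 1.200 × 292 × (6.90/26.25) = 92.11 m³/day.

92.1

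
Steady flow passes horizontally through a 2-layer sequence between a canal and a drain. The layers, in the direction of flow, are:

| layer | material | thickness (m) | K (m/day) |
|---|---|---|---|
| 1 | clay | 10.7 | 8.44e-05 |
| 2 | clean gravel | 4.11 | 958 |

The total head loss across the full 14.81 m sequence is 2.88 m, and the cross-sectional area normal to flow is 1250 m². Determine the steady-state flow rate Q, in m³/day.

0.0284

Flow is perpendicular to layering, so the layers act in series and the equivalent K is the thickness-weighted harmonic mean.
Total thickness L = 10.7 + 4.11 = 14.81 m.
Σ(b_i/K_i) = 10.7/8.44e-05 + 4.11/958 = 1.268e+05 d.
K_eq = L / Σ(b_i/K_i) = 14.81 / 1.268e+05 = 0.0001168 m/day.
Q = K_eq · A · (Δh/L) = 0.0001168 × 1250 × (2.88/14.81) = 0.02840 m³/day.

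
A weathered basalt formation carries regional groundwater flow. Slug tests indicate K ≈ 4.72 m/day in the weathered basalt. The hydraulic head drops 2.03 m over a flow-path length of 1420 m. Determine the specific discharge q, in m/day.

0.00675

Hydraulic gradient i = Δh / L = 2.03 / 1420 = 0.001430.
Specific discharge q = K · i = 4.720 × 0.001430 = 0.006748 m/day.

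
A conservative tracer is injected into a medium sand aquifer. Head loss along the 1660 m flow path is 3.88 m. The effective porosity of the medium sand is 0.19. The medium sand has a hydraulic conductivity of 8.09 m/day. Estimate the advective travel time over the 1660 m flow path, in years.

Hydraulic gradient i = Δh / L = 3.88 / 1660 = 0.002337.
Darcy flux q = K · i = 8.090 × 0.002337 = 0.01891 m/day.
Seepage velocity v = q / n_e = 0.01891 / 0.19 = 0.09952 m/day.
Travel time t = L / v = 1660 / 0.09952 = 16680 days = 45.67 years.

45.7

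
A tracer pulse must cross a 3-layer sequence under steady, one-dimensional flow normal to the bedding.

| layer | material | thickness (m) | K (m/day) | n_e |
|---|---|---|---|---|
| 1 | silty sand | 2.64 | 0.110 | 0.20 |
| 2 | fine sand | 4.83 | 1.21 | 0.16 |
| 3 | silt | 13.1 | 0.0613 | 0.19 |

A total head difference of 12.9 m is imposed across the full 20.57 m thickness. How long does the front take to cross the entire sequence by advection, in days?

71.0

With flow normal to the layers, continuity requires the same specific discharge q through every layer.
Σ(b_i/K_i) = 2.64/0.110 + 4.83/1.21 + 13.1/0.0613 = 241.7 d.
q = Δh / Σ(b_i/K_i) = 12.9 / 241.7 = 0.05337 m/day.
In each layer the seepage velocity is v_i = q/n_i, so the layer transit time is t_i = b_i·n_i / q:
  layer 1 (silty sand): t_1 = 2.64 × 0.20 / 0.05337 = 9.893 d
  layer 2 (fine sand): t_2 = 4.83 × 0.16 / 0.05337 = 14.48 d
  layer 3 (silt): t_3 = 13.1 × 0.19 / 0.05337 = 46.63 d
Total t = Σ t_i = 71.01 days.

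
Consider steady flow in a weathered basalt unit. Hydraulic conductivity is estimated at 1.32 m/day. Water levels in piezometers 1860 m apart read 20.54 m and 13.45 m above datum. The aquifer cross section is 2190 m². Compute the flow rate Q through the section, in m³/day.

11.0

Hydraulic gradient i = (20.54 − 13.45) / 1860 = 7.09 / 1860 = 0.003812.
Darcy's law: Q = K · A · i = 1.320 × 2190 × 0.003812 = 11.02 m³/day.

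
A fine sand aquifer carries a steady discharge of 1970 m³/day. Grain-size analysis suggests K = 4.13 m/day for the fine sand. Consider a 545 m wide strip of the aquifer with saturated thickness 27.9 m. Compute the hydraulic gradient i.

0.0314

Cross-sectional area A = 545 × 27.9 = 15206 m².
From Q = K·A·i, i = Q / (K·A) = 1970 / (4.130 × 15206) = 0.03137.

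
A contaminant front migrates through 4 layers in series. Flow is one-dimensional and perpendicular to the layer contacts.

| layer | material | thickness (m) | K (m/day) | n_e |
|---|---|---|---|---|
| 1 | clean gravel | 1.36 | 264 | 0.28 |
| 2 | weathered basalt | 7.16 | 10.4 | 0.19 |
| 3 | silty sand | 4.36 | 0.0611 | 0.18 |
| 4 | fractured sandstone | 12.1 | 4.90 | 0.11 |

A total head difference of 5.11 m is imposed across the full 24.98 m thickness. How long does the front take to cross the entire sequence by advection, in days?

56.2

With flow normal to the layers, continuity requires the same specific discharge q through every layer.
Σ(b_i/K_i) = 1.36/264 + 7.16/10.4 + 4.36/0.0611 + 12.1/4.90 = 74.52 d.
q = Δh / Σ(b_i/K_i) = 5.11 / 74.52 = 0.06857 m/day.
In each layer the seepage velocity is v_i = q/n_i, so the layer transit time is t_i = b_i·n_i / q:
  layer 1 (clean gravel): t_1 = 1.36 × 0.28 / 0.06857 = 5.553 d
  layer 2 (weathered basalt): t_2 = 7.16 × 0.19 / 0.06857 = 19.84 d
  layer 3 (silty sand): t_3 = 4.36 × 0.18 / 0.06857 = 11.45 d
  layer 4 (fractured sandstone): t_4 = 12.1 × 0.11 / 0.06857 = 19.41 d
Total t = Σ t_i = 56.25 days.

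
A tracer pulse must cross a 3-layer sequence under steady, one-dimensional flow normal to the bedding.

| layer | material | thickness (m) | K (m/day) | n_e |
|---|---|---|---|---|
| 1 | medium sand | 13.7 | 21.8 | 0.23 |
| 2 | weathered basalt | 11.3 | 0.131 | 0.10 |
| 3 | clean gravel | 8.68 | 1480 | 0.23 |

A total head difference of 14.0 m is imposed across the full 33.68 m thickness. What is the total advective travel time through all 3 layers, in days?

With flow normal to the layers, continuity requires the same specific discharge q through every layer.
Σ(b_i/K_i) = 13.7/21.8 + 11.3/0.131 + 8.68/1480 = 86.89 d.
q = Δh / Σ(b_i/K_i) = 14.0 / 86.89 = 0.1611 m/day.
In each layer the seepage velocity is v_i = q/n_i, so the layer transit time is t_i = b_i·n_i / q:
  layer 1 (medium sand): t_1 = 13.7 × 0.23 / 0.1611 = 19.56 d
  layer 2 (weathered basalt): t_2 = 11.3 × 0.10 / 0.1611 = 7.014 d
  layer 3 (clean gravel): t_3 = 8.68 × 0.23 / 0.1611 = 12.39 d
Total t = Σ t_i = 38.96 days.

39.0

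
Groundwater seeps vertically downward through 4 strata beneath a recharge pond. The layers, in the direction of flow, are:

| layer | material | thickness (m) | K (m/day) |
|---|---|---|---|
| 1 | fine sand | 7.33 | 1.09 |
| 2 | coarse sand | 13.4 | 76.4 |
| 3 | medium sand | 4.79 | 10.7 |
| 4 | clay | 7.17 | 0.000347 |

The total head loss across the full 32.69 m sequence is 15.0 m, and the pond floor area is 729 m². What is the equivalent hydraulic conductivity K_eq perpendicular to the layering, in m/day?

0.00158

Flow is perpendicular to layering, so the layers act in series and the equivalent K is the thickness-weighted harmonic mean.
Total thickness L = 7.33 + 13.4 + 4.79 + 7.17 = 32.69 m.
Σ(b_i/K_i) = 7.33/1.09 + 13.4/76.4 + 4.79/10.7 + 7.17/0.000347 = 20670 d.
K_eq = L / Σ(b_i/K_i) = 32.69 / 20670 = 0.001582 m/day.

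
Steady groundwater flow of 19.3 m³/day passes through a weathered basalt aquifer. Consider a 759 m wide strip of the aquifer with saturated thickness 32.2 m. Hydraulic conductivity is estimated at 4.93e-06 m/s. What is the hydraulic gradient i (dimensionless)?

Convert K: 4.93e-06 m/s × 86400 = 0.4260 m/day.
Cross-sectional area A = 759 × 32.2 = 24440 m².
From Q = K·A·i, i = Q / (K·A) = 19.3 / (0.4260 × 24440) = 0.001854.

0.00185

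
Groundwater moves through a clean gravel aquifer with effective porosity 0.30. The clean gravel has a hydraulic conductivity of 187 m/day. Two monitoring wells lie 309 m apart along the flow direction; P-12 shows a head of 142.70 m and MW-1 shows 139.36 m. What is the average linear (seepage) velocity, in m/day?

6.74

Hydraulic gradient i = (142.70 − 139.36) / 309 = 3.34 / 309 = 0.01081.
Darcy flux q = K · i = 187.0 × 0.01081 = 2.021 m/day.
Seepage velocity v = q / n_e = 2.021 / 0.30 = 6.738 m/day.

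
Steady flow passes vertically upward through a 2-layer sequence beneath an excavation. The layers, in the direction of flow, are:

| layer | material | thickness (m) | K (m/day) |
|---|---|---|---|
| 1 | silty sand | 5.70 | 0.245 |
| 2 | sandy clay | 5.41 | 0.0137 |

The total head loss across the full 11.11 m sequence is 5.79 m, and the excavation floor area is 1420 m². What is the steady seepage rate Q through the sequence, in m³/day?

Flow is perpendicular to layering, so the layers act in series and the equivalent K is the thickness-weighted harmonic mean.
Total thickness L = 5.70 + 5.41 = 11.11 m.
Σ(b_i/K_i) = 5.70/0.245 + 5.41/0.0137 = 418.2 d.
K_eq = L / Σ(b_i/K_i) = 11.11 / 418.2 = 0.02657 m/day.
Q = K_eq · A · (Δh/L) = 0.02657 × 1420 × (5.79/11.11) = 19.66 m³/day.

19.7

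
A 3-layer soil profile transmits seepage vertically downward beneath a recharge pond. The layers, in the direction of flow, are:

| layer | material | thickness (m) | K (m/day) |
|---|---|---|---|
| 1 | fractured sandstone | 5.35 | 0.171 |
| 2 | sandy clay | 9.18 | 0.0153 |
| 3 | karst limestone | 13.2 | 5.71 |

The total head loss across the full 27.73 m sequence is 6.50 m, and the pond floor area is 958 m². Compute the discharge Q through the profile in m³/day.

Flow is perpendicular to layering, so the layers act in series and the equivalent K is the thickness-weighted harmonic mean.
Total thickness L = 5.35 + 9.18 + 13.2 = 27.73 m.
Σ(b_i/K_i) = 5.35/0.171 + 9.18/0.0153 + 13.2/5.71 = 633.6 d.
K_eq = L / Σ(b_i/K_i) = 27.73 / 633.6 = 0.04377 m/day.
Q = K_eq · A · (Δh/L) = 0.04377 × 958 × (6.50/27.73) = 9.828 m³/day.

9.83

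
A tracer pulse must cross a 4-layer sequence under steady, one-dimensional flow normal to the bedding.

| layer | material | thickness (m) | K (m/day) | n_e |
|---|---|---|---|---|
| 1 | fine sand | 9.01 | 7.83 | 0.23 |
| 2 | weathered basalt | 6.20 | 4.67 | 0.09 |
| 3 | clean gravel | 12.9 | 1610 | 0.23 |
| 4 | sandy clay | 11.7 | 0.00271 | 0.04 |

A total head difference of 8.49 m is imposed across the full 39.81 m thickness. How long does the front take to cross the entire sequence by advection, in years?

With flow normal to the layers, continuity requires the same specific discharge q through every layer.
Σ(b_i/K_i) = 9.01/7.83 + 6.20/4.67 + 12.9/1610 + 11.7/0.00271 = 4320 d.
q = Δh / Σ(b_i/K_i) = 8.49 / 4320 = 0.001965 m/day.
In each layer the seepage velocity is v_i = q/n_i, so the layer transit time is t_i = b_i·n_i / q:
  layer 1 (fine sand): t_1 = 9.01 × 0.23 / 0.001965 = 1054 d
  layer 2 (weathered basalt): t_2 = 6.20 × 0.09 / 0.001965 = 283.9 d
  layer 3 (clean gravel): t_3 = 12.9 × 0.23 / 0.001965 = 1510 d
  layer 4 (sandy clay): t_4 = 11.7 × 0.04 / 0.001965 = 238.1 d
Total t = Σ t_i = 3086 days = 8.449 years.

8.45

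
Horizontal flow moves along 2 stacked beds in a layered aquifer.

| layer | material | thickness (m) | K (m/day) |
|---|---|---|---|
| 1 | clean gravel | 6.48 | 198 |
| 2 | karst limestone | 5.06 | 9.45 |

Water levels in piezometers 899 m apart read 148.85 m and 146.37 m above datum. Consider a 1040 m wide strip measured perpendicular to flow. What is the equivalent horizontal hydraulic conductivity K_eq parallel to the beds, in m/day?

Flow is parallel to layering, so each bed carries its own Darcy discharge and the transmissivities add.
Σ(K_i·b_i) = 198×6.48 + 9.45×5.06 = 1331 m²/day.
Total thickness b = 11.54 m, so K_eq = Σ(K_i·b_i)/b = 115.3 m/day.

115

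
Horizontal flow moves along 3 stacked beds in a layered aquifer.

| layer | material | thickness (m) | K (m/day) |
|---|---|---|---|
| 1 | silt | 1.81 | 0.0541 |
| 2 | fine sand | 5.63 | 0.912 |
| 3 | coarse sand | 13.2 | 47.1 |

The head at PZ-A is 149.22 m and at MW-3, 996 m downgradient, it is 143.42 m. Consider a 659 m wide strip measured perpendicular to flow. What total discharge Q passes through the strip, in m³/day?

2410

Flow is parallel to layering, so each bed carries its own Darcy discharge and the transmissivities add.
Σ(K_i·b_i) = 0.0541×1.81 + 0.912×5.63 + 47.1×13.2 = 627.0 m²/day.
Hydraulic gradient i = (149.22 − 143.42) / 996 = 5.8 / 996 = 0.005823.
Q = Σ(K_i·b_i) · W · i = 627.0 × 659 × 0.005823 = 2406 m³/day.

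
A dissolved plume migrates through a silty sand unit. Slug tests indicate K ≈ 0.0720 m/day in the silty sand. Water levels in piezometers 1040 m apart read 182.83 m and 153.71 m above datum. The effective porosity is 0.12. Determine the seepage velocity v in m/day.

0.0168

Hydraulic gradient i = (182.83 − 153.71) / 1040 = 29.12 / 1040 = 0.02800.
Darcy flux q = K · i = 0.07200 × 0.02800 = 0.002016 m/day.
Seepage velocity v = q / n_e = 0.002016 / 0.12 = 0.01680 m/day.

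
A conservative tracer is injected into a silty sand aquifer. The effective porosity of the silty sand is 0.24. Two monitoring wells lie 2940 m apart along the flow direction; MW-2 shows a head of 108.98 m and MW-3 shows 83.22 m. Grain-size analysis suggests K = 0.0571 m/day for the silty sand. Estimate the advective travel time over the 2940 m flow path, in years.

Hydraulic gradient i = (108.98 − 83.22) / 2940 = 25.76 / 2940 = 0.008762.
Darcy flux q = K · i = 0.05710 × 0.008762 = 0.0005003 m/day.
Seepage velocity v = q / n_e = 0.0005003 / 0.24 = 0.002085 m/day.
Travel time t = L / v = 2940 / 0.002085 = 1.410e+06 days = 3861 years.

3860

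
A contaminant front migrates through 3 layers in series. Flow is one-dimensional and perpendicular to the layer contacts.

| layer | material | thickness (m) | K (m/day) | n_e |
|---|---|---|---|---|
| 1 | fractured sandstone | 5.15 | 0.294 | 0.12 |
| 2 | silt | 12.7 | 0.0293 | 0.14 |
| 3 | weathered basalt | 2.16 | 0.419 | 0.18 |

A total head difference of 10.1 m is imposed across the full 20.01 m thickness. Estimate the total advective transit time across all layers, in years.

With flow normal to the layers, continuity requires the same specific discharge q through every layer.
Σ(b_i/K_i) = 5.15/0.294 + 12.7/0.0293 + 2.16/0.419 = 456.1 d.
q = Δh / Σ(b_i/K_i) = 10.1 / 456.1 = 0.02214 m/day.
In each layer the seepage velocity is v_i = q/n_i, so the layer transit time is t_i = b_i·n_i / q:
  layer 1 (fractured sandstone): t_1 = 5.15 × 0.12 / 0.02214 = 27.91 d
  layer 2 (silt): t_2 = 12.7 × 0.14 / 0.02214 = 80.30 d
  layer 3 (weathered basalt): t_3 = 2.16 × 0.18 / 0.02214 = 17.56 d
Total t = Σ t_i = 125.8 days = 0.3443 years.

0.344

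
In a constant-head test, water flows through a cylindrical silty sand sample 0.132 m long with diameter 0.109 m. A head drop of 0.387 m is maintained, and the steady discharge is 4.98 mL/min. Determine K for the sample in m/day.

Cross-sectional area A = π·(d/2)² = π × (0.109/2)² = 0.009331 m².
Convert discharge: 4.98 mL/min = 8.300e-08 m³/s.
Darcy's law rearranged: K = Q·L / (A·Δh) = 8.300e-08 × 0.132 / (0.009331 × 0.387) = 3.034e-06 m/s = 0.2621 m/day.

0.262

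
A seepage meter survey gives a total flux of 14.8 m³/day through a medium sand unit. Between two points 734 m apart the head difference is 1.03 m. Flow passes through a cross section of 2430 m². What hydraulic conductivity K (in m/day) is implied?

4.34

Hydraulic gradient i = Δh / L = 1.03 / 734 = 0.001403.
From Q = K·A·i, K = Q / (A·i) = 14.8 / (2430 × 0.001403) = 4.340 m/day.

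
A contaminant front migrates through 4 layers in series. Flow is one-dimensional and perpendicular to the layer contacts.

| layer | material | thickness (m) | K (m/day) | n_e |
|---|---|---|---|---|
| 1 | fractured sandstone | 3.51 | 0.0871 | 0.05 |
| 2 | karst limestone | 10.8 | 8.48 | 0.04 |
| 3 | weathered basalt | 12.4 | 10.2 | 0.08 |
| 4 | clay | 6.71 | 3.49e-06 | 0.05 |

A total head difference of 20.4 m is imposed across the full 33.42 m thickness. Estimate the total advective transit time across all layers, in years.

With flow normal to the layers, continuity requires the same specific discharge q through every layer.
Σ(b_i/K_i) = 3.51/0.0871 + 10.8/8.48 + 12.4/10.2 + 6.71/3.49e-06 = 1.923e+06 d.
q = Δh / Σ(b_i/K_i) = 20.4 / 1.923e+06 = 1.061e-05 m/day.
In each layer the seepage velocity is v_i = q/n_i, so the layer transit time is t_i = b_i·n_i / q:
  layer 1 (fractured sandstone): t_1 = 3.51 × 0.05 / 1.061e-05 = 16541 d
  layer 2 (karst limestone): t_2 = 10.8 × 0.04 / 1.061e-05 = 40716 d
  layer 3 (weathered basalt): t_3 = 12.4 × 0.08 / 1.061e-05 = 93495 d
  layer 4 (clay): t_4 = 6.71 × 0.05 / 1.061e-05 = 31621 d
Total t = Σ t_i = 1.824e+05 days = 499.3 years.

499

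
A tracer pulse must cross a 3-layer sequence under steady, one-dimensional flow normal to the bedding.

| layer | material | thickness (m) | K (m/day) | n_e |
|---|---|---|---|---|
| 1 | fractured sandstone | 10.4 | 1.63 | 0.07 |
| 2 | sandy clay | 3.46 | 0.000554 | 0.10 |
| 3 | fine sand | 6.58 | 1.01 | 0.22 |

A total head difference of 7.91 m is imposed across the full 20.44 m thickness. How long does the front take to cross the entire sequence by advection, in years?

5.46

With flow normal to the layers, continuity requires the same specific discharge q through every layer.
Σ(b_i/K_i) = 10.4/1.63 + 3.46/0.000554 + 6.58/1.01 = 6258 d.
q = Δh / Σ(b_i/K_i) = 7.91 / 6258 = 0.001264 m/day.
In each layer the seepage velocity is v_i = q/n_i, so the layer transit time is t_i = b_i·n_i / q:
  layer 1 (fractured sandstone): t_1 = 10.4 × 0.07 / 0.001264 = 576.0 d
  layer 2 (sandy clay): t_2 = 3.46 × 0.10 / 0.001264 = 273.8 d
  layer 3 (fine sand): t_3 = 6.58 × 0.22 / 0.001264 = 1145 d
Total t = Σ t_i = 1995 days = 5.462 years.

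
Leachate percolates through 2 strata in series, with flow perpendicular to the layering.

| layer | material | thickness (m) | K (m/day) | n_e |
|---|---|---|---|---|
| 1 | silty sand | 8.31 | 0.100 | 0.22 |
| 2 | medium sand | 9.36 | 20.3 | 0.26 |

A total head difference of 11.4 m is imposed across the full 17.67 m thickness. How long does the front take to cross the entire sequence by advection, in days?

With flow normal to the layers, continuity requires the same specific discharge q through every layer.
Σ(b_i/K_i) = 8.31/0.100 + 9.36/20.3 = 83.56 d.
q = Δh / Σ(b_i/K_i) = 11.4 / 83.56 = 0.1364 m/day.
In each layer the seepage velocity is v_i = q/n_i, so the layer transit time is t_i = b_i·n_i / q:
  layer 1 (silty sand): t_1 = 8.31 × 0.22 / 0.1364 = 13.40 d
  layer 2 (medium sand): t_2 = 9.36 × 0.26 / 0.1364 = 17.84 d
Total t = Σ t_i = 31.24 days.

31.2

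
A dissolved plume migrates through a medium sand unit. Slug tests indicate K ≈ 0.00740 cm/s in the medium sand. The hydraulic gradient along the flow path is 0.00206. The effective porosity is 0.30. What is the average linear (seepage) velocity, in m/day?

0.0439

Convert K: 0.00740 cm/s × 864 = 6.394 m/day.
Hydraulic gradient i = 0.00206.
Darcy flux q = K · i = 6.394 × 0.002060 = 0.01317 m/day.
Seepage velocity v = q / n_e = 0.01317 / 0.30 = 0.04390 m/day.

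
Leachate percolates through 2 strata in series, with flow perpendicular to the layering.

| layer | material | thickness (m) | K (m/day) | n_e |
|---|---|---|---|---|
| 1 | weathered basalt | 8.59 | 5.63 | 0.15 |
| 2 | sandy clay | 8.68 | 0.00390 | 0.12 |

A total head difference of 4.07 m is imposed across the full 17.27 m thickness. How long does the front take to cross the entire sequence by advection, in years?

With flow normal to the layers, continuity requires the same specific discharge q through every layer.
Σ(b_i/K_i) = 8.59/5.63 + 8.68/0.00390 = 2227 d.
q = Δh / Σ(b_i/K_i) = 4.07 / 2227 = 0.001827 m/day.
In each layer the seepage velocity is v_i = q/n_i, so the layer transit time is t_i = b_i·n_i / q:
  layer 1 (weathered basalt): t_1 = 8.59 × 0.15 / 0.001827 = 705.1 d
  layer 2 (sandy clay): t_2 = 8.68 × 0.12 / 0.001827 = 570.0 d
Total t = Σ t_i = 1275 days = 3.491 years.

3.49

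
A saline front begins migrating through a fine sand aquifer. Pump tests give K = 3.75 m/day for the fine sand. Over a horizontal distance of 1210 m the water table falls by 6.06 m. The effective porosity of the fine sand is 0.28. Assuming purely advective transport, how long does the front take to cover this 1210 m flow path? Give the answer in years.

49.4

Hydraulic gradient i = Δh / L = 6.06 / 1210 = 0.005008.
Darcy flux q = K · i = 3.750 × 0.005008 = 0.01878 m/day.
Seepage velocity v = q / n_e = 0.01878 / 0.28 = 0.06707 m/day.
Travel time t = L / v = 1210 / 0.06707 = 18040 days = 49.39 years.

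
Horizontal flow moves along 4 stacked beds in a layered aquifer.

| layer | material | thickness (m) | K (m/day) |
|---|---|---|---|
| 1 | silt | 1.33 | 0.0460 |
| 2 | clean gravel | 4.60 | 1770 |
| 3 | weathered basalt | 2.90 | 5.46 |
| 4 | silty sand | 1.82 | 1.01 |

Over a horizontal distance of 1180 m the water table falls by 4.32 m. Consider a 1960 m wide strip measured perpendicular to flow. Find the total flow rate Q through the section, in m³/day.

58600

Flow is parallel to layering, so each bed carries its own Darcy discharge and the transmissivities add.
Σ(K_i·b_i) = 0.0460×1.33 + 1770×4.60 + 5.46×2.90 + 1.01×1.82 = 8160 m²/day.
Hydraulic gradient i = Δh / L = 4.32 / 1180 = 0.003661.
Q = Σ(K_i·b_i) · W · i = 8160 × 1960 × 0.003661 = 58551 m³/day.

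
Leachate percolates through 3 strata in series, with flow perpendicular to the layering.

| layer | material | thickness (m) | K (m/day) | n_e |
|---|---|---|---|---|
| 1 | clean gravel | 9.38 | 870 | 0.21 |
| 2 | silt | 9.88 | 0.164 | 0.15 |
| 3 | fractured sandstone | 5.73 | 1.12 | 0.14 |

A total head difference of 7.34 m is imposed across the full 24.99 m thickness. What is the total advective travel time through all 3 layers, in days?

37.9

With flow normal to the layers, continuity requires the same specific discharge q through every layer.
Σ(b_i/K_i) = 9.38/870 + 9.88/0.164 + 5.73/1.12 = 65.37 d.
q = Δh / Σ(b_i/K_i) = 7.34 / 65.37 = 0.1123 m/day.
In each layer the seepage velocity is v_i = q/n_i, so the layer transit time is t_i = b_i·n_i / q:
  layer 1 (clean gravel): t_1 = 9.38 × 0.21 / 0.1123 = 17.54 d
  layer 2 (silt): t_2 = 9.88 × 0.15 / 0.1123 = 13.20 d
  layer 3 (fractured sandstone): t_3 = 5.73 × 0.14 / 0.1123 = 7.144 d
Total t = Σ t_i = 37.89 days.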